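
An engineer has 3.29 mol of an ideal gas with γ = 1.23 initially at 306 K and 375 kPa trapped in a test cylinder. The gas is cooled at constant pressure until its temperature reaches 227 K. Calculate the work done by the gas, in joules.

-2160 J

V₁ = nRT₁/P₁ = 3.29×8.314×306/375 = 22.3 L.
Isobaric: P stays 375 kPa; V/T = const ⇒ T₂ = 227 K, V₂ = 16.6 L.
W = PΔV = 375×(16.6−22.3) kPa·L = -2160 J.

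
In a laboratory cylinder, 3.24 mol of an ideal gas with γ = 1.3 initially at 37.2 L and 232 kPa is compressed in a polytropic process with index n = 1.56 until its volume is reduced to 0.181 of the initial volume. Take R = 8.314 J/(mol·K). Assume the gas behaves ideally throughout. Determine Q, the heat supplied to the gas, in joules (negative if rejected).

21400 J

T₁ = P₁V₁/(nR) = 232×37.2/(3.24×8.314) = 320 K.
Polytropic n=1.56: T₂ = T₁(V₁/V₂)^(n−1) = 320×(5.52)^0.56 = 834 K; P₂ = P₁(V₁/V₂)^n = 3340 kPa.
W = (P₁V₁−P₂V₂)/(n−1) = (232×37.2−3340×6.73)/0.56 = -24700 J.
ΔU = nCvΔT = 3.24×27.7×(834−320) = 46200 J.
Q = ΔU + W = 21400 J.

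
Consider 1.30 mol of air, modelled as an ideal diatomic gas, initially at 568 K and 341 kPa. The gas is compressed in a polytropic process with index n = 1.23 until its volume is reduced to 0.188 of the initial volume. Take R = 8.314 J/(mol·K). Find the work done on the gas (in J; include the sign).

V₁ = nRT₁/P₁ = 1.30×8.314×568/341 = 18.0 L.
Polytropic n=1.23: T₂ = T₁(V₁/V₂)^(n−1) = 568×(5.32)^0.23 = 834 K; P₂ = P₁(V₁/V₂)^n = 2660 kPa.
W = (P₁V₁−P₂V₂)/(n−1) = (341×18.0−2660×3.38)/0.23 = -12500 J.
Work done on the gas = −W_by = 12500 J.

12500 J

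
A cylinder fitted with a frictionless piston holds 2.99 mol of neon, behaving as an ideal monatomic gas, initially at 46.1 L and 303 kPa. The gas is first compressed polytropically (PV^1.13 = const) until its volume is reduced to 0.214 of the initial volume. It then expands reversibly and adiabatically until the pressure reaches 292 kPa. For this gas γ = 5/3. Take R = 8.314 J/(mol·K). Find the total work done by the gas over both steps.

-10800 J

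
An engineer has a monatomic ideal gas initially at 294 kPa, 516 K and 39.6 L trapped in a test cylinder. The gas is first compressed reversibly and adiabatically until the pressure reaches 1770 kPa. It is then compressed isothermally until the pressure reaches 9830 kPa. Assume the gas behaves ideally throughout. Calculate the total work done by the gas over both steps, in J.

-59300 J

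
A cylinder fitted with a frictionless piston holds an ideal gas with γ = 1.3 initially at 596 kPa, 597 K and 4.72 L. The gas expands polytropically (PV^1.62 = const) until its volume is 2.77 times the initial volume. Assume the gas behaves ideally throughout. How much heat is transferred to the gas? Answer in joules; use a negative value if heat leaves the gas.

-2270 J

n = P₁V₁/(RT₁) = 596×4.72/(8.314×597) = 0.567 mol.
Polytropic n=1.62: T₂ = T₁(V₁/V₂)^(n−1) = 597×(0.361)^0.62 = 317 K; P₂ = P₁(V₁/V₂)^n = 114 kPa.
W = (P₁V₁−P₂V₂)/(n−1) = (596×4.72−114×13.1)/0.62 = 2120 J.
ΔU = nCvΔT = 0.567×27.7×(317−597) = -4390 J.
Q = ΔU + W = -2270 J.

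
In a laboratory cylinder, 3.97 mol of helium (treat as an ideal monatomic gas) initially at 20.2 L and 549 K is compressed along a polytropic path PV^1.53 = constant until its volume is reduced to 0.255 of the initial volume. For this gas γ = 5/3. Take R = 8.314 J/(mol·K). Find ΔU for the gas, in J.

28900 J

P₁ = nRT₁/V₁ = 3.97×8.314×549/20.2 = 897 kPa.
Polytropic n=1.53: T₂ = T₁(V₁/V₂)^(n−1) = 549×(3.92)^0.53 = 1130 K; P₂ = P₁(V₁/V₂)^n = 7260 kPa.
For an ideal gas ΔU = nCvΔT with Cv = (3/2)R = 12.5 J/(mol·K).
ΔU = 3.97×12.5×(1130−549) = 28900 J.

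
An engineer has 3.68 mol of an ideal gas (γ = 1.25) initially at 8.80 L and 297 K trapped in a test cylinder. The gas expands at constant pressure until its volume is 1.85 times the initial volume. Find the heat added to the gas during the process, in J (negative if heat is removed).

P₁ = nRT₁/V₁ = 3.68×8.314×297/8.80 = 1030 kPa.
Isobaric: P stays 1030 kPa; V/T = const ⇒ T₂ = 549 K, V₂ = 16.3 L.
W = PΔV = 1030×(16.3−8.80) kPa·L = 7720 J.
ΔU = nCvΔT = 3.68×33.3×(549−297) = 30900 J.
Q = ΔU + W = nCpΔT = 38600 J.

38600 J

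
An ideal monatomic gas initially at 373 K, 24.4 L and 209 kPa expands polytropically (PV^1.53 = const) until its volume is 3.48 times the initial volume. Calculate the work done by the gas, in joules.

4650 J

n = P₁V₁/(RT₁) = 209×24.4/(8.314×373) = 1.64 mol.
Polytropic n=1.53: T₂ = T₁(V₁/V₂)^(n−1) = 373×(0.287)^0.53 = 193 K; P₂ = P₁(V₁/V₂)^n = 31.0 kPa.
W = (P₁V₁−P₂V₂)/(n−1) = (209×24.4−31.0×84.9)/0.53 = 4650 J.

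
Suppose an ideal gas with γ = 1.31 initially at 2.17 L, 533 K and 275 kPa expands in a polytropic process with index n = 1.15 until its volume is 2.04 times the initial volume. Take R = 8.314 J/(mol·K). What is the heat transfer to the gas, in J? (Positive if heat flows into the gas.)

208 J

n = P₁V₁/(RT₁) = 275×2.17/(8.314×533) = 0.135 mol.
Polytropic n=1.15: T₂ = T₁(V₁/V₂)^(n−1) = 533×(0.490)^0.15 = 479 K; P₂ = P₁(V₁/V₂)^n = 121 kPa.
W = (P₁V₁−P₂V₂)/(n−1) = (275×2.17−121×4.43)/0.15 = 403 J.
ΔU = nCvΔT = 0.135×26.8×(479−533) = -195 J.
Q = ΔU + W = 208 J.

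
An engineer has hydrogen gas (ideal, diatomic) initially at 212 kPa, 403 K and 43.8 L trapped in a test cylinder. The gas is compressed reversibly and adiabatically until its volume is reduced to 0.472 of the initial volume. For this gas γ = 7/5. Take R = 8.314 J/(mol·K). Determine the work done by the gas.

n = P₁V₁/(RT₁) = 212×43.8/(8.314×403) = 2.77 mol.
Adiabatic: TV^(γ−1) = const ⇒ T₂ = 403×(2.12)^0.400 = 544 K; PV^γ = const ⇒ P₂ = 606 kPa.
ΔU = nCvΔT = 2.77×20.8×(544−403) = 8130 J.
Q = 0 for an adiabatic process, so W = −ΔU = -8130 J.

-8130 J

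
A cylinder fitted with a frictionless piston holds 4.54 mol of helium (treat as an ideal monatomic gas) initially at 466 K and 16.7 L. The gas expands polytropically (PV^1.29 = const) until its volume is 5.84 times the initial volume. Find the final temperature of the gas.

279 K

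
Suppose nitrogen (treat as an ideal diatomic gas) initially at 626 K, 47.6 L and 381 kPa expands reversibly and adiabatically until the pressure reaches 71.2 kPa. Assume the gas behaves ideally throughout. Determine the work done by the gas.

n = P₁V₁/(RT₁) = 381×47.6/(8.314×626) = 3.48 mol.
Adiabatic: T₂/T₁ = (P₂/P₁)^((γ−1)/γ) ⇒ T₂ = 626×(0.187)^0.286 = 388 K; V₂ = 158 L.
ΔU = nCvΔT = 3.48×20.8×(388−626) = -17300 J.
Q = 0 for an adiabatic process, so W = −ΔU = 17300 J.

17300 J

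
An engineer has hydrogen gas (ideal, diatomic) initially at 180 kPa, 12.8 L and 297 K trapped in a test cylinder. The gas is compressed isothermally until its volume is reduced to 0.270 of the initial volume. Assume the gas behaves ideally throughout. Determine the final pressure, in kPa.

667 kPa

Isothermal: T stays 297 K; PV = const ⇒ V₂ = 3.46 L, P₂ = 667 kPa.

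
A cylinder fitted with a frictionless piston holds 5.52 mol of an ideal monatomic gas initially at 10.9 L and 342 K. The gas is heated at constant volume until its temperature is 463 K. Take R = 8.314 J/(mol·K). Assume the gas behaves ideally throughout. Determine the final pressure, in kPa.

1950 kPa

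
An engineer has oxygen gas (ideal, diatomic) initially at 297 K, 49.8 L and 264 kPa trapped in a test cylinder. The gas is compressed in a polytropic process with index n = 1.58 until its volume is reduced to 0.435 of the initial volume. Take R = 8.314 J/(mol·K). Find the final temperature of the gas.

Polytropic n=1.58: T₂ = T₁(V₁/V₂)^(n−1) = 297×(2.30)^0.58 = 481 K; P₂ = P₁(V₁/V₂)^n = 984 kPa.

481 K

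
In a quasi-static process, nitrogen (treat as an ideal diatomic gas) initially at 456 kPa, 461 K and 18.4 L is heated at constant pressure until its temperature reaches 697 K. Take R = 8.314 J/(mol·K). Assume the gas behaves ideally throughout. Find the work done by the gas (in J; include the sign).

n = P₁V₁/(RT₁) = 456×18.4/(8.314×461) = 2.19 mol.
Isobaric: P stays 456 kPa; V/T = const ⇒ T₂ = 697 K, V₂ = 27.8 L.
W = PΔV = 456×(27.8−18.4) kPa·L = 4300 J.

4300 J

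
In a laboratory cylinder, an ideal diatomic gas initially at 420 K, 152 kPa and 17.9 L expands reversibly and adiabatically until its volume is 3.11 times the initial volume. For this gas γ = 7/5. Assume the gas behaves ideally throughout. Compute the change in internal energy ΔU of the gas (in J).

n = P₁V₁/(RT₁) = 152×17.9/(8.314×420) = 0.779 mol.
Adiabatic: TV^(γ−1) = const ⇒ T₂ = 420×(0.322)^0.400 = 267 K; PV^γ = const ⇒ P₂ = 31.0 kPa.
For an ideal gas ΔU = nCvΔT with Cv = (5/2)R = 20.8 J/(mol·K).
ΔU = 0.779×20.8×(267−420) = -2480 J.

-2480 J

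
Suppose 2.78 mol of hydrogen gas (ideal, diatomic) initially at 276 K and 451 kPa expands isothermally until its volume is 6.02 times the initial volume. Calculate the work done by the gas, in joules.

V₁ = nRT₁/P₁ = 2.78×8.314×276/451 = 14.1 L.
Isothermal: T stays 276 K; PV = const ⇒ V₂ = 85.1 L, P₂ = 74.9 kPa.
W = nRT ln(V₂/V₁) = 2.78×8.314×276×ln(6.02) = 11500 J.

11500 J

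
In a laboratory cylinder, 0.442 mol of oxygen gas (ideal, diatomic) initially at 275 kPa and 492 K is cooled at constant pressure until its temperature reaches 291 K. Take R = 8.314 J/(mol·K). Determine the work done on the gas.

739 J

V₁ = nRT₁/P₁ = 0.442×8.314×492/275 = 6.57 L.
Isobaric: P stays 275 kPa; V/T = const ⇒ T₂ = 291 K, V₂ = 3.89 L.
W = PΔV = 275×(3.89−6.57) kPa·L = -739 J.
Work done on the gas = −W_by = 739 J.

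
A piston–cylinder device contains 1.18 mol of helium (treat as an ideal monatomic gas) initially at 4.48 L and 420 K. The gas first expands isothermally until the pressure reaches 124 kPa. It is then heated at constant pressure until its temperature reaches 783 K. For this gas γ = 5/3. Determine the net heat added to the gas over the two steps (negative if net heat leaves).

P₁ = nRT₁/V₁ = 1.18×8.314×420/4.48 = 920 kPa.
Step 1 — Isothermal: T stays 420 K; PV = const ⇒ V₂ = 33.2 L, P₂ = 124 kPa.
ΔU = 0 (ideal gas, T constant).
W = nRT ln(V₂/V₁) = 1.18×8.314×420×ln(7.42) = 8260 J.
Q = ΔU + W = 8260 J.
State after step 1: P = 124 kPa, V = 33.2 L, T = 420 K.
Step 2 — Isobaric: P stays 124 kPa; V/T = const ⇒ T₂ = 783 K, V₂ = 61.9 L.
W = PΔV = 124×(61.9−33.2) kPa·L = 3560 J.
ΔU = nCvΔT = 1.18×12.5×(783−420) = 5340 J.
Q = ΔU + W = nCpΔT = 8900 J.
Net over both steps: W = 11800 J, Q = 17200 J, ΔU = 5340 J.

17200 J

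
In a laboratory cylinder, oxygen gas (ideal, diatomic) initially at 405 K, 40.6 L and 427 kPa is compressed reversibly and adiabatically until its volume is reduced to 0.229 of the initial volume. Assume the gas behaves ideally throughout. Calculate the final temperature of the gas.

Adiabatic: TV^(γ−1) = const ⇒ T₂ = 405×(4.37)^0.400 = 730 K; PV^γ = const ⇒ P₂ = 3360 kPa.

730 K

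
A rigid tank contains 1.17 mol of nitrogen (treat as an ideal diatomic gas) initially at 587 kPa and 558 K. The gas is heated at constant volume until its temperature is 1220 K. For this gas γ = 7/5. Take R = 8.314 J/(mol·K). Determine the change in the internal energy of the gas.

V₁ = nRT₁/P₁ = 1.17×8.314×558/587 = 9.25 L.
Isochoric: V stays 9.25 L; P/T = const ⇒ T₂ = 1220 K, P₂ = 1280 kPa.
For an ideal gas ΔU = nCvΔT with Cv = (5/2)R = 20.8 J/(mol·K).
ΔU = 1.17×20.8×(1220−558) = 16100 J.

16100 J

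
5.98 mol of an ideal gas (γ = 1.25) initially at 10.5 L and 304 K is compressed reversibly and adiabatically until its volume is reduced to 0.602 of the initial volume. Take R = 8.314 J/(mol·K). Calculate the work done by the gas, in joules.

P₁ = nRT₁/V₁ = 5.98×8.314×304/10.5 = 1440 kPa.
Adiabatic: TV^(γ−1) = const ⇒ T₂ = 304×(1.66)^0.250 = 345 K; PV^γ = const ⇒ P₂ = 2710 kPa.
ΔU = nCvΔT = 5.98×33.3×(345−304) = 8180 J.
Q = 0 for an adiabatic process, so W = −ΔU = -8180 J.

-8180 J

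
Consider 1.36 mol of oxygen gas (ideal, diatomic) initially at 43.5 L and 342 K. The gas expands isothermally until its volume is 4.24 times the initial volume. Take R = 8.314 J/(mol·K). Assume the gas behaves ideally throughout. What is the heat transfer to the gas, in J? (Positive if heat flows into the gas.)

5590 J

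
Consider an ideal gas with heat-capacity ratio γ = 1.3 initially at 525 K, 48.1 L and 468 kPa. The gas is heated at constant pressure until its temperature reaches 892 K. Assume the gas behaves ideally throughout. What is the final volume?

Isobaric: P stays 468 kPa; V/T = const ⇒ T₂ = 892 K, V₂ = 81.7 L.

81.7 L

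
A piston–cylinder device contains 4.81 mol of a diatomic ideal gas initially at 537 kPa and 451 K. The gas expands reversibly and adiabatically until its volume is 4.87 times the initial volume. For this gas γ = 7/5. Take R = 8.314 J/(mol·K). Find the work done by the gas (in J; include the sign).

V₁ = nRT₁/P₁ = 4.81×8.314×451/537 = 33.6 L.
Adiabatic: TV^(γ−1) = const ⇒ T₂ = 451×(0.205)^0.400 = 239 K; PV^γ = const ⇒ P₂ = 58.5 kPa.
ΔU = nCvΔT = 4.81×20.8×(239−451) = -21200 J.
Q = 0 for an adiabatic process, so W = −ΔU = 21200 J.

21200 J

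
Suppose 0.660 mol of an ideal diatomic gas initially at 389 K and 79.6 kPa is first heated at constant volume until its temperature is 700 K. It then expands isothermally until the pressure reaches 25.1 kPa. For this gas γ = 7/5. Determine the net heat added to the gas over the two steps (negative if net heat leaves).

11000 J

V₁ = nRT₁/P₁ = 0.660×8.314×389/79.6 = 26.8 L.
Step 1 — Isochoric: V stays 26.8 L; P/T = const ⇒ T₂ = 700 K, P₂ = 143 kPa.
W = 0 (no volume change).
ΔU = nCvΔT = 0.660×20.8×(700−389) = 4270 J.
Q = ΔU = 4270 J.
State after step 1: P = 143 kPa, V = 26.8 L, T = 700 K.
Step 2 — Isothermal: T stays 700 K; PV = const ⇒ V₂ = 153 L, P₂ = 25.1 kPa.
ΔU = 0 (ideal gas, T constant).
W = nRT ln(V₂/V₁) = 0.660×8.314×700×ln(5.71) = 6690 J.
Q = ΔU + W = 6690 J.
Net over both steps: W = 6690 J, Q = 11000 J, ΔU = 4270 J.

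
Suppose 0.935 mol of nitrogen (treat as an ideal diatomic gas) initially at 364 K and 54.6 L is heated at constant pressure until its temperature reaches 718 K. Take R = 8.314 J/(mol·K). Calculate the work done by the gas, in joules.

P₁ = nRT₁/V₁ = 0.935×8.314×364/54.6 = 51.8 kPa.
Isobaric: P stays 51.8 kPa; V/T = const ⇒ T₂ = 718 K, V₂ = 108 L.
W = PΔV = 51.8×(108−54.6) kPa·L = 2750 J.

2750 J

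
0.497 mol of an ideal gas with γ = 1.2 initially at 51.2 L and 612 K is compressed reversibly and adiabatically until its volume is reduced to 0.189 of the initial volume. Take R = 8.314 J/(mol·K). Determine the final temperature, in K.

854 K

P₁ = nRT₁/V₁ = 0.497×8.314×612/51.2 = 49.4 kPa.
Adiabatic: TV^(γ−1) = const ⇒ T₂ = 612×(5.29)^0.200 = 854 K; PV^γ = const ⇒ P₂ = 365 kPa.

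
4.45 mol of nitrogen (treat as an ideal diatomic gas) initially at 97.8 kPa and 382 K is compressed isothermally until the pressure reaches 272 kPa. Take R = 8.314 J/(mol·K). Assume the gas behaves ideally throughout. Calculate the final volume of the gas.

V₁ = nRT₁/P₁ = 4.45×8.314×382/97.8 = 145 L.
Isothermal: T stays 382 K; PV = const ⇒ V₂ = 52.0 L, P₂ = 272 kPa.

52.0 L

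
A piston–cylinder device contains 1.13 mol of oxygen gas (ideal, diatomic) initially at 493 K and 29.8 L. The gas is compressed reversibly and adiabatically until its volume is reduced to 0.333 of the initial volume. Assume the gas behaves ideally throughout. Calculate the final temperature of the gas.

765 K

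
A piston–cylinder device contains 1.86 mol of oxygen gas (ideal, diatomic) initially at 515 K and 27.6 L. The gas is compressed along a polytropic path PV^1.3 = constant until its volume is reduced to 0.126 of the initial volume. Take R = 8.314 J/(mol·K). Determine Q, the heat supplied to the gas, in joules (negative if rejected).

P₁ = nRT₁/V₁ = 1.86×8.314×515/27.6 = 289 kPa.
Polytropic n=1.3: T₂ = T₁(V₁/V₂)^(n−1) = 515×(7.94)^0.30 = 959 K; P₂ = P₁(V₁/V₂)^n = 4260 kPa.
W = (P₁V₁−P₂V₂)/(n−1) = (289×27.6−4260×3.48)/0.30 = -22900 J.
ΔU = nCvΔT = 1.86×20.8×(959−515) = 17200 J.
Q = ΔU + W = -5720 J.

-5720 J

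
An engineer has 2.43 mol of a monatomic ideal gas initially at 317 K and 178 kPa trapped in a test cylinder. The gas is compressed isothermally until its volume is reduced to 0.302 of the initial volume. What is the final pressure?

589 kPa

V₁ = nRT₁/P₁ = 2.43×8.314×317/178 = 36.0 L.
Isothermal: T stays 317 K; PV = const ⇒ V₂ = 10.9 L, P₂ = 589 kPa.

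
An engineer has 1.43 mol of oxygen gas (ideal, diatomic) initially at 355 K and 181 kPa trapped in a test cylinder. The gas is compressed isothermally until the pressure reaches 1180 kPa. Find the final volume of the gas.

V₁ = nRT₁/P₁ = 1.43×8.314×355/181 = 23.3 L.
Isothermal: T stays 355 K; PV = const ⇒ V₂ = 3.58 L, P₂ = 1180 kPa.

3.58 L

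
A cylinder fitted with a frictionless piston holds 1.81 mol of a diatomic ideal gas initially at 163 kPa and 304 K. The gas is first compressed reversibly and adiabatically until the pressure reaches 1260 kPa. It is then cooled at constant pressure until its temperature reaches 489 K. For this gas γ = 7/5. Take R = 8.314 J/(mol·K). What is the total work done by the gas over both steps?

V₁ = nRT₁/P₁ = 1.81×8.314×304/163 = 28.1 L.
Step 1 — Adiabatic: T₂/T₁ = (P₂/P₁)^((γ−1)/γ) ⇒ T₂ = 304×(7.73)^0.286 = 545 K; V₂ = 6.51 L.
ΔU = nCvΔT = 1.81×20.8×(545−304) = 9080 J.
Q = 0 for an adiabatic process, so W = −ΔU = -9080 J.
State after step 1: P = 1260 kPa, V = 6.51 L, T = 545 K.
Step 2 — Isobaric: P stays 1260 kPa; V/T = const ⇒ T₂ = 489 K, V₂ = 5.84 L.
W = PΔV = 1260×(5.84−6.51) kPa·L = -847 J.
ΔU = nCvΔT = 1.81×20.8×(489−545) = -2120 J.
Q = ΔU + W = nCpΔT = -2970 J.
Net over both steps: W = -9930 J, Q = -2970 J, ΔU = 6960 J.

-9930 J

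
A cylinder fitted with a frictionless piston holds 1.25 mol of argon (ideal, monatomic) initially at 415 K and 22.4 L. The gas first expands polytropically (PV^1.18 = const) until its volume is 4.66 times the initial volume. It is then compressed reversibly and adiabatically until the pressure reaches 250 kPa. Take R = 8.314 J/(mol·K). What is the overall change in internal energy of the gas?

P₁ = nRT₁/V₁ = 1.25×8.314×415/22.4 = 193 kPa.
Step 1 — Polytropic n=1.18: T₂ = T₁(V₁/V₂)^(n−1) = 415×(0.215)^0.18 = 315 K; P₂ = P₁(V₁/V₂)^n = 31.3 kPa.
W = (P₁V₁−P₂V₂)/(n−1) = (193×22.4−31.3×104)/0.18 = 5800 J.
ΔU = nCvΔT = 1.25×12.5×(315−415) = -1570 J.
Q = ΔU + W = 4230 J.
State after step 1: P = 31.3 kPa, V = 104 L, T = 315 K.
Step 2 — Adiabatic: T₂/T₁ = (P₂/P₁)^((γ−1)/γ) ⇒ T₂ = 315×(7.98)^0.400 = 722 K; V₂ = 30.0 L.
ΔU = nCvΔT = 1.25×12.5×(722−315) = 6350 J.
Q = 0 for an adiabatic process, so W = −ΔU = -6350 J.
Net over both steps: W = -555 J, Q = 4230 J, ΔU = 4790 J.

4790 J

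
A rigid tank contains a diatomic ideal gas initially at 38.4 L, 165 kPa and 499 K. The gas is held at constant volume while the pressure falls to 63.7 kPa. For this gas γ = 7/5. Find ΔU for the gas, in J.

-9720 J

n = P₁V₁/(RT₁) = 165×38.4/(8.314×499) = 1.53 mol.
Isochoric: V stays 38.4 L; P/T = const ⇒ T₂ = 193 K, P₂ = 63.7 kPa.
For an ideal gas ΔU = nCvΔT with Cv = (5/2)R = 20.8 J/(mol·K).
ΔU = 1.53×20.8×(193−499) = -9720 J.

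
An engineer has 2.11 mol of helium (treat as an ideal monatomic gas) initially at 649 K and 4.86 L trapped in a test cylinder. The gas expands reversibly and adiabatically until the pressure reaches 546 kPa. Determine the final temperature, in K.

362 K

P₁ = nRT₁/V₁ = 2.11×8.314×649/4.86 = 2340 kPa.
Adiabatic: T₂/T₁ = (P₂/P₁)^((γ−1)/γ) ⇒ T₂ = 649×(0.233)^0.400 = 362 K; V₂ = 11.6 L.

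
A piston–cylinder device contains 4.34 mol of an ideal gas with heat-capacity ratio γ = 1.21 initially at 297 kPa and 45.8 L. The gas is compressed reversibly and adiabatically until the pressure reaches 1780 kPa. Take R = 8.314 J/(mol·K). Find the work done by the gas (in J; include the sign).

T₁ = P₁V₁/(nR) = 297×45.8/(4.34×8.314) = 377 K.
Adiabatic: T₂/T₁ = (P₂/P₁)^((γ−1)/γ) ⇒ T₂ = 377×(5.99)^0.174 = 514 K; V₂ = 10.4 L.
ΔU = nCvΔT = 4.34×39.6×(514−377) = 23600 J.
Q = 0 for an adiabatic process, so W = −ΔU = -23600 J.

-23600 J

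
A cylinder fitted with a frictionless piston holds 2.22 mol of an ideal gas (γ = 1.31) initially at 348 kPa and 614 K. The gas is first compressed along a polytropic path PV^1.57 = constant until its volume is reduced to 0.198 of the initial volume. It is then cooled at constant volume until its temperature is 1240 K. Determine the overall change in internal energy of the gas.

V₁ = nRT₁/P₁ = 2.22×8.314×614/348 = 32.6 L.
Step 1 — Polytropic n=1.57: T₂ = T₁(V₁/V₂)^(n−1) = 614×(5.05)^0.57 = 1550 K; P₂ = P₁(V₁/V₂)^n = 4420 kPa.
W = (P₁V₁−P₂V₂)/(n−1) = (348×32.6−4420×6.45)/0.57 = -30200 J.
ΔU = nCvΔT = 2.22×26.8×(1550−614) = 55500 J.
Q = ΔU + W = 25300 J.
State after step 1: P = 4420 kPa, V = 6.45 L, T = 1550 K.
Step 2 — Isochoric: V stays 6.45 L; P/T = const ⇒ T₂ = 1240 K, P₂ = 3550 kPa.
W = 0 (no volume change).
ΔU = nCvΔT = 2.22×26.8×(1240−1550) = -18200 J.
Q = ΔU = -18200 J.
Net over both steps: W = -30200 J, Q = 7110 J, ΔU = 37300 J.

37300 J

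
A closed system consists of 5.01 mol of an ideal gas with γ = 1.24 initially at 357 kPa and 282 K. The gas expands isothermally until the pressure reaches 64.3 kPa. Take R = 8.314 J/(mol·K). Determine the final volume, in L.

183 L

V₁ = nRT₁/P₁ = 5.01×8.314×282/357 = 32.9 L.
Isothermal: T stays 282 K; PV = const ⇒ V₂ = 183 L, P₂ = 64.3 kPa.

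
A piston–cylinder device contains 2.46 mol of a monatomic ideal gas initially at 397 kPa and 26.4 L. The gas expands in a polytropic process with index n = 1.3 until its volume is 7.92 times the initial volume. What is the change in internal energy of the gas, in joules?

T₁ = P₁V₁/(nR) = 397×26.4/(2.46×8.314) = 512 K.
Polytropic n=1.3: T₂ = T₁(V₁/V₂)^(n−1) = 512×(0.126)^0.30 = 275 K; P₂ = P₁(V₁/V₂)^n = 26.9 kPa.
For an ideal gas ΔU = nCvΔT with Cv = (3/2)R = 12.5 J/(mol·K).
ΔU = 2.46×12.5×(275−512) = -7270 J.

-7270 J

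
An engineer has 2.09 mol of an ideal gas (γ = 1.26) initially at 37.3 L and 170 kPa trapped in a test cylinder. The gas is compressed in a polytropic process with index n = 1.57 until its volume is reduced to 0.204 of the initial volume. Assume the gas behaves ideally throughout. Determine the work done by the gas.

T₁ = P₁V₁/(nR) = 170×37.3/(2.09×8.314) = 365 K.
Polytropic n=1.57: T₂ = T₁(V₁/V₂)^(n−1) = 365×(4.90)^0.57 = 903 K; P₂ = P₁(V₁/V₂)^n = 2060 kPa.
W = (P₁V₁−P₂V₂)/(n−1) = (170×37.3−2060×7.61)/0.57 = -16400 J.

-16400 J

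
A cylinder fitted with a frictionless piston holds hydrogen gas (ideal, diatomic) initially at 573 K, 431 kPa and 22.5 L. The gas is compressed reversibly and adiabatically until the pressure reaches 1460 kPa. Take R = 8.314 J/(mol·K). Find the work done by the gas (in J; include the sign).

n = P₁V₁/(RT₁) = 431×22.5/(8.314×573) = 2.04 mol.
Adiabatic: T₂/T₁ = (P₂/P₁)^((γ−1)/γ) ⇒ T₂ = 573×(3.39)^0.286 = 812 K; V₂ = 9.41 L.
ΔU = nCvΔT = 2.04×20.8×(812−573) = 10100 J.
Q = 0 for an adiabatic process, so W = −ΔU = -10100 J.

-10100 J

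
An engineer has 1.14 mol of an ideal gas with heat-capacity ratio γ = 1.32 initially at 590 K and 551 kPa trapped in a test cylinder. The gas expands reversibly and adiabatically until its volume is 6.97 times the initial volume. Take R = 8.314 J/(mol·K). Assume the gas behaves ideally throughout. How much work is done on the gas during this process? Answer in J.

V₁ = nRT₁/P₁ = 1.14×8.314×590/551 = 10.1 L.
Adiabatic: TV^(γ−1) = const ⇒ T₂ = 590×(0.143)^0.320 = 317 K; PV^γ = const ⇒ P₂ = 42.5 kPa.
ΔU = nCvΔT = 1.14×26.0×(317−590) = -8090 J.
Q = 0 for an adiabatic process, so W = −ΔU = 8090 J.
Work done on the gas = −W_by = -8090 J.

-8090 J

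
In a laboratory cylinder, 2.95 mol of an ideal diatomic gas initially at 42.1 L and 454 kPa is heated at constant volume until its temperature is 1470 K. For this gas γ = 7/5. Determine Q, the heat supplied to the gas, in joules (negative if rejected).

42400 J

T₁ = P₁V₁/(nR) = 454×42.1/(2.95×8.314) = 779 K.
Isochoric: V stays 42.1 L; P/T = const ⇒ T₂ = 1470 K, P₂ = 856 kPa.
W = 0 (no volume change).
ΔU = nCvΔT = 2.95×20.8×(1470−779) = 42400 J.
Q = ΔU = 42400 J.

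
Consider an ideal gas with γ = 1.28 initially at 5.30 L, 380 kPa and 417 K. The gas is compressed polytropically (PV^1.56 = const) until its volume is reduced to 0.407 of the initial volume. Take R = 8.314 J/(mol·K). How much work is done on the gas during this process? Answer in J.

2350 J

n = P₁V₁/(RT₁) = 380×5.30/(8.314×417) = 0.581 mol.
Polytropic n=1.56: T₂ = T₁(V₁/V₂)^(n−1) = 417×(2.46)^0.56 = 690 K; P₂ = P₁(V₁/V₂)^n = 1540 kPa.
W = (P₁V₁−P₂V₂)/(n−1) = (380×5.30−1540×2.16)/0.56 = -2350 J.
Work done on the gas = −W_by = 2350 J.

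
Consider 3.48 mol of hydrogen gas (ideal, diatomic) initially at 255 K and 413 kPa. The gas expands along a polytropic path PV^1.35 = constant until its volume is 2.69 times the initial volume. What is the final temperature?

V₁ = nRT₁/P₁ = 3.48×8.314×255/413 = 17.9 L.
Polytropic n=1.35: T₂ = T₁(V₁/V₂)^(n−1) = 255×(0.372)^0.35 = 180 K; P₂ = P₁(V₁/V₂)^n = 109 kPa.

180 K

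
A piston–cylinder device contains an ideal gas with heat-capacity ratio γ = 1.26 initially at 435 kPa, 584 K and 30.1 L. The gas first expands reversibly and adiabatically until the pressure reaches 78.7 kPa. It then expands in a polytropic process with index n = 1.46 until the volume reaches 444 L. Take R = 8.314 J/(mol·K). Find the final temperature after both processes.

222 K

n = P₁V₁/(RT₁) = 435×30.1/(8.314×584) = 2.70 mol.
Step 1 — Adiabatic: T₂/T₁ = (P₂/P₁)^((γ−1)/γ) ⇒ T₂ = 584×(0.181)^0.206 = 410 K; V₂ = 117 L.
ΔU = nCvΔT = 2.70×32.0×(410−584) = -15000 J.
Q = 0 for an adiabatic process, so W = −ΔU = 15000 J.
State after step 1: P = 78.7 kPa, V = 117 L, T = 410 K.
Step 2 — Polytropic n=1.46: T₂ = T₁(V₁/V₂)^(n−1) = 410×(0.263)^0.46 = 222 K; P₂ = P₁(V₁/V₂)^n = 11.2 kPa.
W = (P₁V₁−P₂V₂)/(n−1) = (78.7×117−11.2×444)/0.46 = 9180 J.
ΔU = nCvΔT = 2.70×32.0×(222−410) = -16200 J.
Q = ΔU + W = -7060 J.
Net over both steps: W = 24100 J, Q = -7060 J, ΔU = -31200 J.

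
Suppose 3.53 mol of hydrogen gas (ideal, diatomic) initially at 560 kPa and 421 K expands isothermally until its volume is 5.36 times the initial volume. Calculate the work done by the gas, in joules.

V₁ = nRT₁/P₁ = 3.53×8.314×421/560 = 22.1 L.
Isothermal: T stays 421 K; PV = const ⇒ V₂ = 118 L, P₂ = 104 kPa.
W = nRT ln(V₂/V₁) = 3.53×8.314×421×ln(5.36) = 20700 J.

20700 J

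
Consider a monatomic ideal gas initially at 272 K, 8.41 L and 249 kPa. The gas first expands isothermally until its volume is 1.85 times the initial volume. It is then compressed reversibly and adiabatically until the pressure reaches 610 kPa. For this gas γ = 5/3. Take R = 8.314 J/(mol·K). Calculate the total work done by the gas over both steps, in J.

-1320 J

n = P₁V₁/(RT₁) = 249×8.41/(8.314×272) = 0.926 mol.
Step 1 — Isothermal: T stays 272 K; PV = const ⇒ V₂ = 15.6 L, P₂ = 135 kPa.
ΔU = 0 (ideal gas, T constant).
W = nRT ln(V₂/V₁) = 0.926×8.314×272×ln(1.85) = 1290 J.
Q = ΔU + W = 1290 J.
State after step 1: P = 135 kPa, V = 15.6 L, T = 272 K.
Step 2 — Adiabatic: T₂/T₁ = (P₂/P₁)^((γ−1)/γ) ⇒ T₂ = 272×(4.53)^0.400 = 498 K; V₂ = 6.28 L.
ΔU = nCvΔT = 0.926×12.5×(498−272) = 2610 J.
Q = 0 for an adiabatic process, so W = −ΔU = -2610 J.
Net over both steps: W = -1320 J, Q = 1290 J, ΔU = 2610 J.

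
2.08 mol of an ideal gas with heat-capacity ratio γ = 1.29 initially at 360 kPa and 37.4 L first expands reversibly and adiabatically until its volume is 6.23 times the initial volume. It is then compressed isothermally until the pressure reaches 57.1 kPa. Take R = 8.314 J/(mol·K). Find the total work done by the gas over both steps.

15000 J

T₁ = P₁V₁/(nR) = 360×37.4/(2.08×8.314) = 779 K.
Step 1 — Adiabatic: TV^(γ−1) = const ⇒ T₂ = 779×(0.161)^0.290 = 458 K; PV^γ = const ⇒ P₂ = 34.0 kPa.
ΔU = nCvΔT = 2.08×28.7×(458−779) = -19100 J.
Q = 0 for an adiabatic process, so W = −ΔU = 19100 J.
State after step 1: P = 34.0 kPa, V = 233 L, T = 458 K.
Step 2 — Isothermal: T stays 458 K; PV = const ⇒ V₂ = 139 L, P₂ = 57.1 kPa.
ΔU = 0 (ideal gas, T constant).
W = nRT ln(V₂/V₁) = 2.08×8.314×458×ln(0.595) = -4110 J.
Q = ΔU + W = -4110 J.
Net over both steps: W = 15000 J, Q = -4110 J, ΔU = -19100 J.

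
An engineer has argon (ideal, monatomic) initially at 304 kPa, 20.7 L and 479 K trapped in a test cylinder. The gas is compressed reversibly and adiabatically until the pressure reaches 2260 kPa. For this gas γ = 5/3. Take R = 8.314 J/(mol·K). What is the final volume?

6.21 L

Adiabatic: T₂/T₁ = (P₂/P₁)^((γ−1)/γ) ⇒ T₂ = 479×(7.43)^0.400 = 1070 K; V₂ = 6.21 L.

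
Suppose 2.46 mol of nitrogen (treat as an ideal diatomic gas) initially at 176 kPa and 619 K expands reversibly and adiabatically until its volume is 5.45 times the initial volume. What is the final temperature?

V₁ = nRT₁/P₁ = 2.46×8.314×619/176 = 71.9 L.
Adiabatic: TV^(γ−1) = const ⇒ T₂ = 619×(0.183)^0.400 = 314 K; PV^γ = const ⇒ P₂ = 16.4 kPa.

314 K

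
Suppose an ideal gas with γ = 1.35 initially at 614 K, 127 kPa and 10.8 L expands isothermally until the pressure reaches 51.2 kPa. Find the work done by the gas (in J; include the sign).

n = P₁V₁/(RT₁) = 127×10.8/(8.314×614) = 0.269 mol.
Isothermal: T stays 614 K; PV = const ⇒ V₂ = 26.8 L, P₂ = 51.2 kPa.
W = nRT ln(V₂/V₁) = 0.269×8.314×614×ln(2.48) = 1250 J.

1250 J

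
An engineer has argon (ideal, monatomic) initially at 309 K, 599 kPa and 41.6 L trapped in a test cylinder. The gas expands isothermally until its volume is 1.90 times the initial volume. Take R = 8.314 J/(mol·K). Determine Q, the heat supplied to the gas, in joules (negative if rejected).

16000 J

n = P₁V₁/(RT₁) = 599×41.6/(8.314×309) = 9.70 mol.
Isothermal: T stays 309 K; PV = const ⇒ V₂ = 79.0 L, P₂ = 315 kPa.
ΔU = 0 (ideal gas, T constant).
W = nRT ln(V₂/V₁) = 9.70×8.314×309×ln(1.90) = 16000 J.
Q = ΔU + W = 16000 J.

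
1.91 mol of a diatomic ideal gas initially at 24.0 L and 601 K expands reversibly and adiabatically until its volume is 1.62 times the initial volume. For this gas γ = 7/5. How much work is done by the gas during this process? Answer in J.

4190 J

P₁ = nRT₁/V₁ = 1.91×8.314×601/24.0 = 398 kPa.
Adiabatic: TV^(γ−1) = const ⇒ T₂ = 601×(0.617)^0.400 = 496 K; PV^γ = const ⇒ P₂ = 202 kPa.
ΔU = nCvΔT = 1.91×20.8×(496−601) = -4190 J.
Q = 0 for an adiabatic process, so W = −ΔU = 4190 J.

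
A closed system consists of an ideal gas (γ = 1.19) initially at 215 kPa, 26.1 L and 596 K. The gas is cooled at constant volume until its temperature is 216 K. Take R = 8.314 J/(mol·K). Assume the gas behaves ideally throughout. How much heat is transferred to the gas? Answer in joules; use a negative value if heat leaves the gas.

-18800 J

n = P₁V₁/(RT₁) = 215×26.1/(8.314×596) = 1.13 mol.
Isochoric: V stays 26.1 L; P/T = const ⇒ T₂ = 216 K, P₂ = 77.9 kPa.
W = 0 (no volume change).
ΔU = nCvΔT = 1.13×43.8×(216−596) = -18800 J.
Q = ΔU = -18800 J.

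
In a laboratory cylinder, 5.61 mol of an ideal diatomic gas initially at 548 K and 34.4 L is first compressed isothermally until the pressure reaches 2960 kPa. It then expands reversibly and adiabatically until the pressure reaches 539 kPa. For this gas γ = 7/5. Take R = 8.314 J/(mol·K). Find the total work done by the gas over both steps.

-10700 J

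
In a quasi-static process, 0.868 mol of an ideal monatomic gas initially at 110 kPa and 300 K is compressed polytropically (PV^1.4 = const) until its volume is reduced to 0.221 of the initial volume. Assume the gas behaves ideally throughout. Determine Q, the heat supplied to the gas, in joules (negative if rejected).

V₁ = nRT₁/P₁ = 0.868×8.314×300/110 = 19.7 L.
Polytropic n=1.4: T₂ = T₁(V₁/V₂)^(n−1) = 300×(4.52)^0.40 = 549 K; P₂ = P₁(V₁/V₂)^n = 910 kPa.
W = (P₁V₁−P₂V₂)/(n−1) = (110×19.7−910×4.35)/0.40 = -4490 J.
ΔU = nCvΔT = 0.868×12.5×(549−300) = 2690 J.
Q = ΔU + W = -1800 J.

-1800 J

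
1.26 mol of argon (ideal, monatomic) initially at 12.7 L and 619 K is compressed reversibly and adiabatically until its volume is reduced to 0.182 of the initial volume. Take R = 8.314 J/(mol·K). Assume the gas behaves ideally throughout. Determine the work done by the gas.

-20600 J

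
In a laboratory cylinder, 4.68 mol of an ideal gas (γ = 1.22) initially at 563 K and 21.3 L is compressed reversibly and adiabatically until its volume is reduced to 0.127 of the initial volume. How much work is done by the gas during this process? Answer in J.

-57200 J

P₁ = nRT₁/V₁ = 4.68×8.314×563/21.3 = 1030 kPa.
Adiabatic: TV^(γ−1) = const ⇒ T₂ = 563×(7.87)^0.220 = 886 K; PV^γ = const ⇒ P₂ = 12800 kPa.
ΔU = nCvΔT = 4.68×37.8×(886−563) = 57200 J.
Q = 0 for an adiabatic process, so W = −ΔU = -57200 J.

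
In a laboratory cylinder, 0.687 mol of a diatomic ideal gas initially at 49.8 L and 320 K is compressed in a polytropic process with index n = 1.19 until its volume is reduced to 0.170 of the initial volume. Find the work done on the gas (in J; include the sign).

P₁ = nRT₁/V₁ = 0.687×8.314×320/49.8 = 36.7 kPa.
Polytropic n=1.19: T₂ = T₁(V₁/V₂)^(n−1) = 320×(5.88)^0.19 = 448 K; P₂ = P₁(V₁/V₂)^n = 302 kPa.
W = (P₁V₁−P₂V₂)/(n−1) = (36.7×49.8−302×8.47)/0.19 = -3850 J.
Work done on the gas = −W_by = 3850 J.

3850 J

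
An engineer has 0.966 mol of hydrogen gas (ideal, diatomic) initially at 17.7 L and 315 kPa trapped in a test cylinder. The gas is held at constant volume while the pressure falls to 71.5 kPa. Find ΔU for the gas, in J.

T₁ = P₁V₁/(nR) = 315×17.7/(0.966×8.314) = 694 K.
Isochoric: V stays 17.7 L; P/T = const ⇒ T₂ = 158 K, P₂ = 71.5 kPa.
For an ideal gas ΔU = nCvΔT with Cv = (5/2)R = 20.8 J/(mol·K).
ΔU = 0.966×20.8×(158−694) = -10800 J.

-10800 J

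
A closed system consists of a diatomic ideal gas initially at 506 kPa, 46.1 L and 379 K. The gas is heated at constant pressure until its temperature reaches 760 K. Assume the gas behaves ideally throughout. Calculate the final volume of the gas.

92.4 L

Isobaric: P stays 506 kPa; V/T = const ⇒ T₂ = 760 K, V₂ = 92.4 L.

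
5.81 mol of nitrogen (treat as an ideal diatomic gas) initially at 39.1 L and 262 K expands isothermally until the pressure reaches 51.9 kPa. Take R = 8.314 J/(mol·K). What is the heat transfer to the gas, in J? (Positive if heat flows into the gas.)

P₁ = nRT₁/V₁ = 5.81×8.314×262/39.1 = 324 kPa.
Isothermal: T stays 262 K; PV = const ⇒ V₂ = 244 L, P₂ = 51.9 kPa.
ΔU = 0 (ideal gas, T constant).
W = nRT ln(V₂/V₁) = 5.81×8.314×262×ln(6.24) = 23200 J.
Q = ΔU + W = 23200 J.

23200 J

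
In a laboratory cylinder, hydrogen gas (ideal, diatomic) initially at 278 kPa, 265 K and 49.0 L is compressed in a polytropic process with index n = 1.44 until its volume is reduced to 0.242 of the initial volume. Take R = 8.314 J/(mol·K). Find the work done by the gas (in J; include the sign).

-26800 J

n = P₁V₁/(RT₁) = 278×49.0/(8.314×265) = 6.18 mol.
Polytropic n=1.44: T₂ = T₁(V₁/V₂)^(n−1) = 265×(4.13)^0.44 = 495 K; P₂ = P₁(V₁/V₂)^n = 2140 kPa.
W = (P₁V₁−P₂V₂)/(n−1) = (278×49.0−2140×11.9)/0.44 = -26800 J.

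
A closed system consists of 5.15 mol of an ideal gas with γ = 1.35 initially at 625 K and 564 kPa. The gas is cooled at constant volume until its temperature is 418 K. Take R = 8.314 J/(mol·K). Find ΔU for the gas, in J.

V₁ = nRT₁/P₁ = 5.15×8.314×625/564 = 47.4 L.
Isochoric: V stays 47.4 L; P/T = const ⇒ T₂ = 418 K, P₂ = 377 kPa.
For an ideal gas ΔU = nCvΔT with Cv = R/(γ−1) = 23.8 J/(mol·K).
ΔU = 5.15×23.8×(418−625) = -25300 J.

-25300 J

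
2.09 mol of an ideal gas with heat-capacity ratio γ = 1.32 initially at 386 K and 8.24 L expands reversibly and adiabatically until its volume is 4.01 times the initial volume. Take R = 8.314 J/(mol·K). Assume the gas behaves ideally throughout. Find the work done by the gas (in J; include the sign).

7520 J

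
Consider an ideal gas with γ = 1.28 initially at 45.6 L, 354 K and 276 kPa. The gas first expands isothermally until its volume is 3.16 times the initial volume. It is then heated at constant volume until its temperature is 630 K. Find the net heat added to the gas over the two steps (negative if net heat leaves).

n = P₁V₁/(RT₁) = 276×45.6/(8.314×354) = 4.28 mol.
Step 1 — Isothermal: T stays 354 K; PV = const ⇒ V₂ = 144 L, P₂ = 87.3 kPa.
ΔU = 0 (ideal gas, T constant).
W = nRT ln(V₂/V₁) = 4.28×8.314×354×ln(3.16) = 14500 J.
Q = ΔU + W = 14500 J.
State after step 1: P = 87.3 kPa, V = 144 L, T = 354 K.
Step 2 — Isochoric: V stays 144 L; P/T = const ⇒ T₂ = 630 K, P₂ = 155 kPa.
W = 0 (no volume change).
ΔU = nCvΔT = 4.28×29.7×(630−354) = 35000 J.
Q = ΔU = 35000 J.
Net over both steps: W = 14500 J, Q = 49500 J, ΔU = 35000 J.

49500 J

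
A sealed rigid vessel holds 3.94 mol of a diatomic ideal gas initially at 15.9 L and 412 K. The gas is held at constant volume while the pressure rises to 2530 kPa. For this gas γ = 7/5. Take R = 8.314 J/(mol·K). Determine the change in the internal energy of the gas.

P₁ = nRT₁/V₁ = 3.94×8.314×412/15.9 = 849 kPa.
Isochoric: V stays 15.9 L; P/T = const ⇒ T₂ = 1230 K, P₂ = 2530 kPa.
For an ideal gas ΔU = nCvΔT with Cv = (5/2)R = 20.8 J/(mol·K).
ΔU = 3.94×20.8×(1230−412) = 66800 J.

66800 J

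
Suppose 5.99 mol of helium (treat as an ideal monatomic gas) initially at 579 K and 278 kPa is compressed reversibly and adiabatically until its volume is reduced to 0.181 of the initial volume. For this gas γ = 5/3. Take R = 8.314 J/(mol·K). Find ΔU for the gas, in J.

91900 J

V₁ = nRT₁/P₁ = 5.99×8.314×579/278 = 104 L.
Adiabatic: TV^(γ−1) = const ⇒ T₂ = 579×(5.52)^0.667 = 1810 K; PV^γ = const ⇒ P₂ = 4800 kPa.
For an ideal gas ΔU = nCvΔT with Cv = (3/2)R = 12.5 J/(mol·K).
ΔU = 5.99×12.5×(1810−579) = 91900 J.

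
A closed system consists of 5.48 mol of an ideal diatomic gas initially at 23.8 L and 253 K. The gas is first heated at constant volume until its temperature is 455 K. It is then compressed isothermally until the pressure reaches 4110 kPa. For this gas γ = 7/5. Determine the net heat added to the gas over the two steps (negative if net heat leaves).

-9160 J

P₁ = nRT₁/V₁ = 5.48×8.314×253/23.8 = 484 kPa.
Step 1 — Isochoric: V stays 23.8 L; P/T = const ⇒ T₂ = 455 K, P₂ = 871 kPa.
W = 0 (no volume change).
ΔU = nCvΔT = 5.48×20.8×(455−253) = 23000 J.
Q = ΔU = 23000 J.
State after step 1: P = 871 kPa, V = 23.8 L, T = 455 K.
Step 2 — Isothermal: T stays 455 K; PV = const ⇒ V₂ = 5.04 L, P₂ = 4110 kPa.
ΔU = 0 (ideal gas, T constant).
W = nRT ln(V₂/V₁) = 5.48×8.314×455×ln(0.212) = -32200 J.
Q = ΔU + W = -32200 J.
Net over both steps: W = -32200 J, Q = -9160 J, ΔU = 23000 J.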